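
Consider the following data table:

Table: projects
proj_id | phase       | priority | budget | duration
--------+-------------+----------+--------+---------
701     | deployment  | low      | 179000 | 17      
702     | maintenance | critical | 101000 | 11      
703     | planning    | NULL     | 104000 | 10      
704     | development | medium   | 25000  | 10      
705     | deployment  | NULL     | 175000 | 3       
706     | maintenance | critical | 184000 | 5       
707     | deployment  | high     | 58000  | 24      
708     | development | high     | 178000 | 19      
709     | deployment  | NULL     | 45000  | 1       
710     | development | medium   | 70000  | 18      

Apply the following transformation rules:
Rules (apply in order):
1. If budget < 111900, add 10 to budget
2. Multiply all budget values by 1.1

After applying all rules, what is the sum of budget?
1230966.0

Step 1: Apply Rule 1 - Add 10 to records with budget < 111900
  - 6 records affected: 403000 + (6 × 10) = 403060
  - Unaffected records: 716000
  - Sum after Rule 1: 1119060
Step 2: Apply Rule 2 - Multiply all by 1.1
  - 1119060 × 1.1 = 1230966.0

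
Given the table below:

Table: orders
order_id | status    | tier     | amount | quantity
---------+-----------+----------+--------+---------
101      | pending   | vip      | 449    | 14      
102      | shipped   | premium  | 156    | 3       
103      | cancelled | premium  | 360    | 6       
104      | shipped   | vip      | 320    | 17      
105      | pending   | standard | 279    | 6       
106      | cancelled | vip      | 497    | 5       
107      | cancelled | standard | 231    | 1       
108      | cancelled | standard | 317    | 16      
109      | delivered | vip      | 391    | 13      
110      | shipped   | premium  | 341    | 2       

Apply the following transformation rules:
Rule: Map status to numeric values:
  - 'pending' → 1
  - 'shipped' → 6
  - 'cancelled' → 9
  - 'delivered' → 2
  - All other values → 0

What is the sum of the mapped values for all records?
58

Step 1: Apply mapping to each record
Step 2: Count by status:
  'pending': 2 records × 1 = 2
  'shipped': 3 records × 6 = 18
  'cancelled': 4 records × 9 = 36
  'delivered': 1 records × 2 = 2
Step 3: Sum all mapped values = 58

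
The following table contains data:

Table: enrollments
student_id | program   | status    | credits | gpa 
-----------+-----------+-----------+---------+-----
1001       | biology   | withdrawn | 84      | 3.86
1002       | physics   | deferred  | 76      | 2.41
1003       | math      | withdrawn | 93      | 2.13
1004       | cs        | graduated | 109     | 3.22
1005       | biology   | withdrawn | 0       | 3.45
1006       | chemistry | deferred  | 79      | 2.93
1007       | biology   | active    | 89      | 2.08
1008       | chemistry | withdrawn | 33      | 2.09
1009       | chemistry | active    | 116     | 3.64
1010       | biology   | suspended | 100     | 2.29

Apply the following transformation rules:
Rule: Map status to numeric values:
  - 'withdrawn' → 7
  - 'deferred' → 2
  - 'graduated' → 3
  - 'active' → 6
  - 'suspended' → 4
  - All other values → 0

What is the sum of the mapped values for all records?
51

Step 1: Apply mapping to each record
Step 2: Count by status:
  'withdrawn': 4 records × 7 = 28
  'deferred': 2 records × 2 = 4
  'graduated': 1 records × 3 = 3
  'active': 2 records × 6 = 12
  'suspended': 1 records × 4 = 4
Step 3: Sum all mapped values = 51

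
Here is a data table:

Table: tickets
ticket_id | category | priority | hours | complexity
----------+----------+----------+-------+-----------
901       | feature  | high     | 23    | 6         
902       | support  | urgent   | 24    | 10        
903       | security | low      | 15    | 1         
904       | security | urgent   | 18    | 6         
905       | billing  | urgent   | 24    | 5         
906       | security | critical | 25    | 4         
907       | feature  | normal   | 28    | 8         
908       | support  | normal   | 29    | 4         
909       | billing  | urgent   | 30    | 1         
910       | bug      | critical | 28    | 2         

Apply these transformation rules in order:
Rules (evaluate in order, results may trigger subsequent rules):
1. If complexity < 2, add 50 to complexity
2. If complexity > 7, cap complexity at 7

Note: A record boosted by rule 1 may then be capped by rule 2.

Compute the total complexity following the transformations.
55

Step 1: Apply rule 1 to records with complexity < 2
  - 2 records get bonus of 50
  - Of these, 2 records then exceed 7 and get capped
Step 2: Apply rule 2 to records with complexity > 7
  - 2 records (original) are capped
Step 3: Calculate final sum = 55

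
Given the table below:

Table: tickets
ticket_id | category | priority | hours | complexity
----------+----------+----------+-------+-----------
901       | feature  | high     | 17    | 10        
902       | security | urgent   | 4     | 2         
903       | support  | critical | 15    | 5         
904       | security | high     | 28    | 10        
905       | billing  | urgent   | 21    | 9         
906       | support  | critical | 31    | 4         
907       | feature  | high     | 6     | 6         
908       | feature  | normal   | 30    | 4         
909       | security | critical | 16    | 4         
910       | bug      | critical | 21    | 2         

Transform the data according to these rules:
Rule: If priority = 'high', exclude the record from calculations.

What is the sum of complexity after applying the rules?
30

Step 1: Identify records where priority = 'high'
Step 2: The excluded records sum to 26
Step 3: Original total complexity = 56
Step 4: Remaining total = 56 - 26 = 30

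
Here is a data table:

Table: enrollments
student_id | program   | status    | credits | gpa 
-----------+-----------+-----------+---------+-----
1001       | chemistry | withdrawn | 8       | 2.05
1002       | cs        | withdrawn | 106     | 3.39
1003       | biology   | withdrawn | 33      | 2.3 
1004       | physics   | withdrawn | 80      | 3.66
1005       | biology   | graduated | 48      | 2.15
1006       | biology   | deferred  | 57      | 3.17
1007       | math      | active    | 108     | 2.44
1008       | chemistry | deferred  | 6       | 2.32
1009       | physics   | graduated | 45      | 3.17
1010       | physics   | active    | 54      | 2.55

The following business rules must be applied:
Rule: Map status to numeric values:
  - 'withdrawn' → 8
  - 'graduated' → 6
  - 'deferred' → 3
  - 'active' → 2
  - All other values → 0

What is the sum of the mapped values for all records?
54

Step 1: Apply mapping to each record
Step 2: Count by status:
  'withdrawn': 4 records × 8 = 32
  'graduated': 2 records × 6 = 12
  'deferred': 2 records × 3 = 6
  'active': 2 records × 2 = 4
Step 3: Sum all mapped values = 54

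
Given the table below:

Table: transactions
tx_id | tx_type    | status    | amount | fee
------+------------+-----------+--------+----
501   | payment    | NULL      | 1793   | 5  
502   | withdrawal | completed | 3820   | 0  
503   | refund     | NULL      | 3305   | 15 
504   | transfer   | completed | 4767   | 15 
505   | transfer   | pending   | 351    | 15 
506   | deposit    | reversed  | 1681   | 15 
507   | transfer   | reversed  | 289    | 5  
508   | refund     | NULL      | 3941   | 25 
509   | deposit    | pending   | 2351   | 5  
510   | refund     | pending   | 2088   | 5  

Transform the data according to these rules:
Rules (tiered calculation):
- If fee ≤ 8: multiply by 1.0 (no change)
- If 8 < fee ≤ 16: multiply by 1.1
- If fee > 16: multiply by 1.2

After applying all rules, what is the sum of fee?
116.0

Step 1: Tier 1 (fee ≤ 8): 5 records, sum = 20 × 1.0 = 20.0
Step 2: Tier 2 (8 < fee ≤ 16): 4 records, sum = 60 × 1.1 = 66.0
Step 3: Tier 3 (fee > 16): 1 records, sum = 25 × 1.2 = 30.0
Step 4: Final sum = 20.0 + 66.0 + 30.0 = 116.0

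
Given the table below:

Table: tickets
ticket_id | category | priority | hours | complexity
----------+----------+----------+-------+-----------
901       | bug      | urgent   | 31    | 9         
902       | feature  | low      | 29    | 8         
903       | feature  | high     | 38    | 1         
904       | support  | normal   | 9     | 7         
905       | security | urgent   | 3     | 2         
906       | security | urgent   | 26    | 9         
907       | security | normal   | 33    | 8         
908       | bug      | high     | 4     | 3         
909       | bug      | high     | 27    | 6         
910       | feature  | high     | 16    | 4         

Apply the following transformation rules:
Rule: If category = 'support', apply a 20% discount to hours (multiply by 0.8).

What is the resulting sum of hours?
214.2

Step 1: Records with category = 'support' have total hours = 9
Step 2: Apply multiplier: 9 × 0.8 = 7.2
Step 3: Other records total: 207
Step 4: Final sum = 7.2 + 207 = 214.2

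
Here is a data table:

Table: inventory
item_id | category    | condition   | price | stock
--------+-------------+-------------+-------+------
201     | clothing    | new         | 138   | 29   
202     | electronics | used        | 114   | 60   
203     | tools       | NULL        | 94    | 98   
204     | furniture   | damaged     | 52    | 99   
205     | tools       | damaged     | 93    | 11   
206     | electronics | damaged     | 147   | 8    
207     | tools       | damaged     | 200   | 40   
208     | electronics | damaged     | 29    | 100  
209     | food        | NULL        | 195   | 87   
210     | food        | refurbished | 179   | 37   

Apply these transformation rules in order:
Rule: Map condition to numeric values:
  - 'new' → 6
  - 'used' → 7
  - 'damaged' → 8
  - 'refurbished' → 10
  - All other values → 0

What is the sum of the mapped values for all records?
63

Step 1: Apply mapping to each record
Step 2: Count by status:
  'new': 1 records × 6 = 6
  'used': 1 records × 7 = 7
  'damaged': 5 records × 8 = 40
  'refurbished': 1 records × 10 = 10
Step 3: Sum all mapped values = 63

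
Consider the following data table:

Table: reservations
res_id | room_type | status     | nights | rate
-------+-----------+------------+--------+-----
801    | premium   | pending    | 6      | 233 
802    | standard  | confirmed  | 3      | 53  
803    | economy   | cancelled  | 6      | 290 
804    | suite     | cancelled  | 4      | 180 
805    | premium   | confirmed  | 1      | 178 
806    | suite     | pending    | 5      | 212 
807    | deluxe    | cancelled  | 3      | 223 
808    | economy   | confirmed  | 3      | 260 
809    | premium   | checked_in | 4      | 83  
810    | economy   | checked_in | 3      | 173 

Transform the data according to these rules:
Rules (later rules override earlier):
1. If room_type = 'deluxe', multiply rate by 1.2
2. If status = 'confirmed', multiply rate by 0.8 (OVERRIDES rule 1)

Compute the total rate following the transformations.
1831.4

Step 1: Rule 2 takes priority for records with status = 'confirmed'
  - 3 records: 491 × 0.8 = 392.8
Step 2: Rule 1 applies to remaining records with room_type = 'deluxe'
  - 1 records: 223 × 1.2 = 267.6
Step 3: Other records unchanged: 1171
Step 4: Final sum = 392.8 + 267.6 + 1171 = 1831.4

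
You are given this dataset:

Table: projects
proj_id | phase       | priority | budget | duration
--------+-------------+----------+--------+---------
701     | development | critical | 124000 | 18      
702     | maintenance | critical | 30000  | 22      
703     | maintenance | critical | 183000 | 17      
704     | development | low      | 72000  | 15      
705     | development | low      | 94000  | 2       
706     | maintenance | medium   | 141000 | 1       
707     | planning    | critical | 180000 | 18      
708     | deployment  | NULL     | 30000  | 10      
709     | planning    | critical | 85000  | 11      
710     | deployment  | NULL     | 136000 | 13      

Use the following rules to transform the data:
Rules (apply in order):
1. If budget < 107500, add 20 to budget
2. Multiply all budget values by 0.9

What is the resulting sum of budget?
967590.0

Step 1: Apply Rule 1 - Add 20 to records with budget < 107500
  - 5 records affected: 311000 + (5 × 20) = 311100
  - Unaffected records: 764000
  - Sum after Rule 1: 1075100
Step 2: Apply Rule 2 - Multiply all by 0.9
  - 1075100 × 0.9 = 967590.0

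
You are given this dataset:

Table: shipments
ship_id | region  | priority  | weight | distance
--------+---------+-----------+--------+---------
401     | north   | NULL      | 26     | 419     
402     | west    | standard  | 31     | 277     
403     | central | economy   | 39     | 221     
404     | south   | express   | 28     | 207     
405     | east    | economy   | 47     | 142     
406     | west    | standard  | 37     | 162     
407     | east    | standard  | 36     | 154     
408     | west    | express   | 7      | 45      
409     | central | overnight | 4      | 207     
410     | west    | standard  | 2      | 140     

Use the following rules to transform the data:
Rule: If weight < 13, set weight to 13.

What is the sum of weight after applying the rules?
283

Step 1: 3 records have weight < 13
Step 2: These records originally summed to 13
Step 3: After setting to minimum: 3 × 13 = 39
Step 4: Unaffected records sum: 244
Step 5: Final sum = 39 + 244 = 283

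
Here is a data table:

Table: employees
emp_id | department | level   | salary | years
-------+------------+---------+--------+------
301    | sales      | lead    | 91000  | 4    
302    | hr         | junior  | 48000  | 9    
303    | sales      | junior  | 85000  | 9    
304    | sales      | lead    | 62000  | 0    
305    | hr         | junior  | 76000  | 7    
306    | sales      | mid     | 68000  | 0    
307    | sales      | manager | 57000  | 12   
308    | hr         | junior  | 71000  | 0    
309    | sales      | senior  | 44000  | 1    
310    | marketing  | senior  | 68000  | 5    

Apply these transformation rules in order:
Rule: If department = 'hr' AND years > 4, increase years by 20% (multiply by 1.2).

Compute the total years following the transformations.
50.2

Step 1: Find records where department = 'hr' AND years > 4
Step 2: 2 records match, summing to 16
Step 3: After multiplier: 16 × 1.2 = 19.2
Step 4: Unaffected records sum: 31
Step 5: Final sum = 19.2 + 31 = 50.2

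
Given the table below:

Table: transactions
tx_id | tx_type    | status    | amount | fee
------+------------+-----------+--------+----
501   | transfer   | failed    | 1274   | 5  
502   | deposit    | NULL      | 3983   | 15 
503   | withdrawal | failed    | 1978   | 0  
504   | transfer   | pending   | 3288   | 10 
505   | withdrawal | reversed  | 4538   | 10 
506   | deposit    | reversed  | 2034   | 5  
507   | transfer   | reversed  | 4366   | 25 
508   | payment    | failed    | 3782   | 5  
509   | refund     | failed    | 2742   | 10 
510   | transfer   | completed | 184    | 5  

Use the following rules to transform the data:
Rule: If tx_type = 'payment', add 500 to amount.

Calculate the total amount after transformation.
28669

Step 1: Count records where tx_type = 'payment': 1
Step 2: Total bonus added: 1 × 500 = 500
Step 3: Original sum of amount: 28169
Step 4: Final sum = 28169 + 500 = 28669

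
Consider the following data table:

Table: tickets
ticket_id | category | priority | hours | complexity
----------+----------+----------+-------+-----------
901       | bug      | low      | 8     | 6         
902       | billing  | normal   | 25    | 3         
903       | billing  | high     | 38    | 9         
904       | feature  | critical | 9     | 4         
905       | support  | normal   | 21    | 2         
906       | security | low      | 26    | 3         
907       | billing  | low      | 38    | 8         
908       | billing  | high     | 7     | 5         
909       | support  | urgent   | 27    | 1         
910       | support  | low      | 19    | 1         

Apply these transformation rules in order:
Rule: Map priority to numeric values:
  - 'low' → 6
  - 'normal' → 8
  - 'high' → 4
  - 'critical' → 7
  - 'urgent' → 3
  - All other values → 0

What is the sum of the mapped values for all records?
58

Step 1: Apply mapping to each record
Step 2: Count by status:
  'low': 4 records × 6 = 24
  'normal': 2 records × 8 = 16
  'high': 2 records × 4 = 8
  'critical': 1 records × 7 = 7
  'urgent': 1 records × 3 = 3
Step 3: Sum all mapped values = 58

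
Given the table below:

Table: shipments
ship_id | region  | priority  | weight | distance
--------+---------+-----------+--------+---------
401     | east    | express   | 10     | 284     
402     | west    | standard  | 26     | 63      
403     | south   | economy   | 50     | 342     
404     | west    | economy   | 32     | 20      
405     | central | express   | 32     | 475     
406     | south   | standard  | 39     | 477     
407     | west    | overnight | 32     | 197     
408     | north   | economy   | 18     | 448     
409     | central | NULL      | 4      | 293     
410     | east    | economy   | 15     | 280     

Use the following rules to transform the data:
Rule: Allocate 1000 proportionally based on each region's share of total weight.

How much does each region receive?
central: 139.53, east: 96.9, north: 69.77, south: 344.96, west: 348.84

Step 1: Calculate total weight = 258
Step 2: Calculate each region's proportion:
  central: 36/258 = 13.95% → 139.53
  east: 25/258 = 9.69% → 96.9
  north: 18/258 = 6.98% → 69.77
  south: 89/258 = 34.50% → 344.96
  west: 90/258 = 34.88% → 348.84
Step 3: Verify: sum of allocations ≈ 1000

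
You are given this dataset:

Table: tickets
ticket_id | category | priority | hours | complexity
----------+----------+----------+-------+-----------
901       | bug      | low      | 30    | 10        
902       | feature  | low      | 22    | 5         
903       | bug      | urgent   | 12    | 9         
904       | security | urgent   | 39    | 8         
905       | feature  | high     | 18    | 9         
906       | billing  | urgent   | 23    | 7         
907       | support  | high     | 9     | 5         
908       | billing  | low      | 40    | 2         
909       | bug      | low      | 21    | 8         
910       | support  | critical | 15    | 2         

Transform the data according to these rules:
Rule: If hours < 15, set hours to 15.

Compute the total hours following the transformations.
238

Step 1: 2 records have hours < 15
Step 2: These records originally summed to 21
Step 3: After setting to minimum: 2 × 15 = 30
Step 4: Unaffected records sum: 208
Step 5: Final sum = 30 + 208 = 238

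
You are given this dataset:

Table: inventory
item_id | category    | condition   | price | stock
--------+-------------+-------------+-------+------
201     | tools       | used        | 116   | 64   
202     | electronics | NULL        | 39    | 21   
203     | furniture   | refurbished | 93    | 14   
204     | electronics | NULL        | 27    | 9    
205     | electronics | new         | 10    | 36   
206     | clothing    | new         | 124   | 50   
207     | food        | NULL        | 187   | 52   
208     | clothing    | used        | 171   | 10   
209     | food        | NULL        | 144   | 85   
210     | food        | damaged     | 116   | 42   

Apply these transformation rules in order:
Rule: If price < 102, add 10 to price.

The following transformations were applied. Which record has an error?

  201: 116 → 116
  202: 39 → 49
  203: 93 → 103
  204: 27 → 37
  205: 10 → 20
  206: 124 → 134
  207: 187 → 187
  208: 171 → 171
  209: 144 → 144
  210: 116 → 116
Record 206 has an error. The correct transformed value should be 124, not 134.

Step 1: Check each record against the rule
Step 2: Record 206 has price = 124
Step 3: Since 124 >= 102, the bonus should not have been applied
Step 4: Correct value = 124, but claimed value = 134
Conclusion: Record 206 has the error.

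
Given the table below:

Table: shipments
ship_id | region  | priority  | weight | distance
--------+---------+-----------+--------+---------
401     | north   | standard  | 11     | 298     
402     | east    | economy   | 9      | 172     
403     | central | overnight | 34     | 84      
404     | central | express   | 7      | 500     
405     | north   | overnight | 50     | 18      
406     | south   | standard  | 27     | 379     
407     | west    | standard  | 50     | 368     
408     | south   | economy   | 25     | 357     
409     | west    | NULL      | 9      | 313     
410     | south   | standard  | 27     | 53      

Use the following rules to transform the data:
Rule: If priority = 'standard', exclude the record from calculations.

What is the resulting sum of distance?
1444

Step 1: Identify records where priority = 'standard'
Step 2: The excluded records sum to 1098
Step 3: Original total distance = 2542
Step 4: Remaining total = 2542 - 1098 = 1444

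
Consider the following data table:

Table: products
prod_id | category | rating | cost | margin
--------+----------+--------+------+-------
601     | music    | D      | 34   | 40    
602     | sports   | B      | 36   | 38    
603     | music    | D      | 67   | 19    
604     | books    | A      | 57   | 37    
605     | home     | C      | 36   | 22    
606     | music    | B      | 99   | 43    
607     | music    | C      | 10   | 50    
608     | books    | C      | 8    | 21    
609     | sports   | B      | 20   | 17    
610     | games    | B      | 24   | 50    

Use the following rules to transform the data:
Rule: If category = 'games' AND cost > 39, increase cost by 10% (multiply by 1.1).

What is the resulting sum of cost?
391

Step 1: Find records where category = 'games' AND cost > 39
Step 2: 0 records match, summing to 0
Step 3: After multiplier: 0 × 1.1 = 0.0
Step 4: Unaffected records sum: 391
Step 5: Final sum = 0.0 + 391 = 391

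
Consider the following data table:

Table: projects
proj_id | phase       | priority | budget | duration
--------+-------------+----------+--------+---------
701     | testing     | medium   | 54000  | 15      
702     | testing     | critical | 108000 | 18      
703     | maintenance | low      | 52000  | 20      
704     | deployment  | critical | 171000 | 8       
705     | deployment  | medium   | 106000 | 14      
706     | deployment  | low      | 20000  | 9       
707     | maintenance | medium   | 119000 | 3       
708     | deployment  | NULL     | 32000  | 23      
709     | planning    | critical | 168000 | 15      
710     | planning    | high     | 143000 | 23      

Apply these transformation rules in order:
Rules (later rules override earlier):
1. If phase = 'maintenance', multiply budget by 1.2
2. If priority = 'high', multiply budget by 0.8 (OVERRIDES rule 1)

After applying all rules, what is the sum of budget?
978600.0

Step 1: Rule 2 takes priority for records with priority = 'high'
  - 1 records: 143000 × 0.8 = 114400.0
Step 2: Rule 1 applies to remaining records with phase = 'maintenance'
  - 2 records: 171000 × 1.2 = 205200.0
Step 3: Other records unchanged: 659000
Step 4: Final sum = 114400.0 + 205200.0 + 659000 = 978600.0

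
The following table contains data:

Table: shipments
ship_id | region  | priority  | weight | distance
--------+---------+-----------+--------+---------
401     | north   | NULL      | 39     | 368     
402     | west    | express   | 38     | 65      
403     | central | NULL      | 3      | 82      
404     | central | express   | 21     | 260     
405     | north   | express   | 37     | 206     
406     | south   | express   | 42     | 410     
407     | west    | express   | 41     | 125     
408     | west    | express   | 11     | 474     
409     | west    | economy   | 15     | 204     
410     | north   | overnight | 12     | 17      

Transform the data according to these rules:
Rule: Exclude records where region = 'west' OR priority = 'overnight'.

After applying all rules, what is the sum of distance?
1326

Step 1: Find records where region = 'west' OR priority = 'overnight'
Step 2: 5 records match, summing to 885
Step 3: Original sum: 2211
Step 4: Remaining sum = 2211 - 885 = 1326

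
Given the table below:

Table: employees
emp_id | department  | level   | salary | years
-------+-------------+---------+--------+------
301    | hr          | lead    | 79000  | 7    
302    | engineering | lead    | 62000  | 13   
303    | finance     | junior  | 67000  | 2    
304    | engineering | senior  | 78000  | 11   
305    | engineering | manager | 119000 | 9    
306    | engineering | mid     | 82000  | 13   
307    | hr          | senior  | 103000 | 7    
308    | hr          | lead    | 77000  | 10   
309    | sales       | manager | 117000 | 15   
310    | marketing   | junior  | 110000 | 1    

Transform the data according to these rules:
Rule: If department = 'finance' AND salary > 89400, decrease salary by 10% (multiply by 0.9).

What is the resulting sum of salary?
894000

Step 1: Find records where department = 'finance' AND salary > 89400
Step 2: 0 records match, summing to 0
Step 3: After multiplier: 0 × 0.9 = 0.0
Step 4: Unaffected records sum: 894000
Step 5: Final sum = 0.0 + 894000 = 894000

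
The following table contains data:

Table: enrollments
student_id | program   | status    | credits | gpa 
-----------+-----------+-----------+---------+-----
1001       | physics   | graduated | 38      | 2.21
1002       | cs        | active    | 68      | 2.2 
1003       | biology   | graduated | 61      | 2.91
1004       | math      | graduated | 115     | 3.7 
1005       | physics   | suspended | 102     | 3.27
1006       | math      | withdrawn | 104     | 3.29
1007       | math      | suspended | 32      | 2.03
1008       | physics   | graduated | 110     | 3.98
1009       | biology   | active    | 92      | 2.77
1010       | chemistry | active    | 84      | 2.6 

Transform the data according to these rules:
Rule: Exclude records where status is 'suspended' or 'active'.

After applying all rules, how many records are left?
5

Step 1: Count records to exclude
  - 2 (suspended) + 3 (active) = 5 records
Step 2: Total records: 10
Step 3: Remaining = 10 - 5 = 5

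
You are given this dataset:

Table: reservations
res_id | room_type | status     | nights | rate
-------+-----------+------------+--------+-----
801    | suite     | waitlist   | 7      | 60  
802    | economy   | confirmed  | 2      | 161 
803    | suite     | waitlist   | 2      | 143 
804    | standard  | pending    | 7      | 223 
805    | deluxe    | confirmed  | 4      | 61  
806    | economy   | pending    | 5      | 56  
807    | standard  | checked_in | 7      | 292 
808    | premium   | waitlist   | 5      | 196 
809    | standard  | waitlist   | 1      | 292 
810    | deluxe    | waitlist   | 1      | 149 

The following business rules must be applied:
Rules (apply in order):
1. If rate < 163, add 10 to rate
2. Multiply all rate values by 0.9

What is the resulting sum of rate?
1523.7

Step 1: Apply Rule 1 - Add 10 to records with rate < 163
  - 6 records affected: 630 + (6 × 10) = 690
  - Unaffected records: 1003
  - Sum after Rule 1: 1693
Step 2: Apply Rule 2 - Multiply all by 0.9
  - 1693 × 0.9 = 1523.7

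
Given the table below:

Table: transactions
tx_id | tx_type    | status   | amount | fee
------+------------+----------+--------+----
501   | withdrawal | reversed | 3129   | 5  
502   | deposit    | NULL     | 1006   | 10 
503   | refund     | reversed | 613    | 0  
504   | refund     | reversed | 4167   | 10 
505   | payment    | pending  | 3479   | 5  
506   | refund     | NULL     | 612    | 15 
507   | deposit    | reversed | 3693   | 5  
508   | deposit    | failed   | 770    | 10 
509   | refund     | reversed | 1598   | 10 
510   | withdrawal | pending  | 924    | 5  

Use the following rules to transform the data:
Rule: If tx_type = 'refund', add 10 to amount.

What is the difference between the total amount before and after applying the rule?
40

Step 1: Original sum of amount = 19991
Step 2: 4 records have tx_type = 'refund'
Step 3: Each affected record changes by 10
Step 4: Total change = 4 × 10 = 40
Step 5: New sum = 19991 + 40 = 20031
Step 6: Difference = |20031 - 19991| = 40
        (Sum increased by 40)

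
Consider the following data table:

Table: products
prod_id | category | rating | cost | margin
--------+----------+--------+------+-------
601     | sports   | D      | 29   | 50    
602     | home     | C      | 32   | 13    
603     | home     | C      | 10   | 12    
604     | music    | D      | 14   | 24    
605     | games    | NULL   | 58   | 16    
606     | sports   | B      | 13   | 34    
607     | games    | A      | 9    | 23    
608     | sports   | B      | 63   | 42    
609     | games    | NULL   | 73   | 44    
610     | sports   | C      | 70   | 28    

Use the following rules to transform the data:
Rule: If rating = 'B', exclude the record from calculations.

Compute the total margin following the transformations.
210

Step 1: Identify records where rating = 'B'
Step 2: The excluded records sum to 76
Step 3: Original total margin = 286
Step 4: Remaining total = 286 - 76 = 210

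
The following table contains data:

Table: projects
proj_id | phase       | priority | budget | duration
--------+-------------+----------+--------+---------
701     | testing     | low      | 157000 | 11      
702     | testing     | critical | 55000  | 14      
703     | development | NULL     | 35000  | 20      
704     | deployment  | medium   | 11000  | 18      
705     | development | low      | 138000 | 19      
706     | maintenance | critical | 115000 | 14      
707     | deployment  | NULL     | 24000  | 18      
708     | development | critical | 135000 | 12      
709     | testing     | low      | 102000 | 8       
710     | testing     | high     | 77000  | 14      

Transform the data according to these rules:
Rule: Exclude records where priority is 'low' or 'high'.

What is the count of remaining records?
6

Step 1: Count records to exclude
  - 3 (low) + 1 (high) = 4 records
Step 2: Total records: 10
Step 3: Remaining = 10 - 4 = 6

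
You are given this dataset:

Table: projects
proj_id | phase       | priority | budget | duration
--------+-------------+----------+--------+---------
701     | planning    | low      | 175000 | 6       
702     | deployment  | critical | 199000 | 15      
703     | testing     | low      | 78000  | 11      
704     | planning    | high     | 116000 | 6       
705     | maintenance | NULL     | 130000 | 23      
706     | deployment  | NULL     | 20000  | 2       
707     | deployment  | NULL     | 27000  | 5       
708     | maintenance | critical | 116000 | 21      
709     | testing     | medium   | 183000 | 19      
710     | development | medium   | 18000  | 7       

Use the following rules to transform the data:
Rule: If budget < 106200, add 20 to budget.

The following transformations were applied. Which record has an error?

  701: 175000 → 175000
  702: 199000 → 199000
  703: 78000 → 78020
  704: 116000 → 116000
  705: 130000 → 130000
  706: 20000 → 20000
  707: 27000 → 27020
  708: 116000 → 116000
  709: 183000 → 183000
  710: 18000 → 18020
Record 706 has an error. The correct transformed value should be 20020, not 20000.

Step 1: Check each record against the rule
Step 2: Record 706 has budget = 20000
Step 3: Since 20000 < 106200, the bonus should have been applied
Step 4: Correct value = 20020, but claimed value = 20000
Conclusion: Record 706 has the error.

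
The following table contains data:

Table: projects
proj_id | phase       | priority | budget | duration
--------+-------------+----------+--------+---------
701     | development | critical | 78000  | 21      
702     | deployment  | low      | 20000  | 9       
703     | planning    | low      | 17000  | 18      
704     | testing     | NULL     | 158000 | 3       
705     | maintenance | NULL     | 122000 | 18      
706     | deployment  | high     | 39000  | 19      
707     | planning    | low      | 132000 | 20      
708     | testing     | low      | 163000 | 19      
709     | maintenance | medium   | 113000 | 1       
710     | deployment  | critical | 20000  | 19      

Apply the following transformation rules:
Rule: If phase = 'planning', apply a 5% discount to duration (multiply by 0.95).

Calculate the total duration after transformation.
145.1

Step 1: Records with phase = 'planning' have total duration = 38
Step 2: Apply multiplier: 38 × 0.95 = 36.1
Step 3: Other records total: 109
Step 4: Final sum = 36.1 + 109 = 145.1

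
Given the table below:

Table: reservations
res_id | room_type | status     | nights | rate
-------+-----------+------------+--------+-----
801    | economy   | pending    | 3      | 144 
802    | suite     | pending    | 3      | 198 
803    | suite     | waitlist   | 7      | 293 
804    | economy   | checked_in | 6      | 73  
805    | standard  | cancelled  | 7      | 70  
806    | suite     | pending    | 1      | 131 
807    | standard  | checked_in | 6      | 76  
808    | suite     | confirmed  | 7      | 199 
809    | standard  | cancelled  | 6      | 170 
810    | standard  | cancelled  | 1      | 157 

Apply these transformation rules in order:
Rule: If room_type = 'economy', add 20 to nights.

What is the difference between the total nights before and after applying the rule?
40

Step 1: Original sum of nights = 47
Step 2: 2 records have room_type = 'economy'
Step 3: Each affected record changes by 20
Step 4: Total change = 2 × 20 = 40
Step 5: New sum = 47 + 40 = 87
Step 6: Difference = |87 - 47| = 40
        (Sum increased by 40)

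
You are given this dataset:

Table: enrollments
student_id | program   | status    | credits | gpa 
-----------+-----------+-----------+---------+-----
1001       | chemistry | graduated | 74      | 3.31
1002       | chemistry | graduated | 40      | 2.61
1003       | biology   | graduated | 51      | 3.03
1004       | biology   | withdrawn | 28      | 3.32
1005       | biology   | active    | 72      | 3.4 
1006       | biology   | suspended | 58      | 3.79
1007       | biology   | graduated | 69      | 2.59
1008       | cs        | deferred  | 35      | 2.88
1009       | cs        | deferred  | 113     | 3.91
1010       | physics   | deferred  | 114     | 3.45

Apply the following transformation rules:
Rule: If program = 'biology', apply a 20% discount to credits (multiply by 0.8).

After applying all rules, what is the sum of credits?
598.4

Step 1: Records with program = 'biology' have total credits = 278
Step 2: Apply multiplier: 278 × 0.8 = 222.4
Step 3: Other records total: 376
Step 4: Final sum = 222.4 + 376 = 598.4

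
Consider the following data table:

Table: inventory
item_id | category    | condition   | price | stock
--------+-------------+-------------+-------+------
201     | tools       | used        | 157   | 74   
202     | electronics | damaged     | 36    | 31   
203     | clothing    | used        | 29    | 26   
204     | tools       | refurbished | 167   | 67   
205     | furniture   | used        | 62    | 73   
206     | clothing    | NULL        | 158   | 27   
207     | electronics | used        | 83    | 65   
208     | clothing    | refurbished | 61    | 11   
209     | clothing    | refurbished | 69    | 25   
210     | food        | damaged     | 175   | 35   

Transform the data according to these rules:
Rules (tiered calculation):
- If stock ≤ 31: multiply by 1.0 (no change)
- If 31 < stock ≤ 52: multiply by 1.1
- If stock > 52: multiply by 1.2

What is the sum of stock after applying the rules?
493.3

Step 1: Tier 1 (stock ≤ 31): 5 records, sum = 120 × 1.0 = 120.0
Step 2: Tier 2 (31 < stock ≤ 52): 1 records, sum = 35 × 1.1 = 38.5
Step 3: Tier 3 (stock > 52): 4 records, sum = 279 × 1.2 = 334.8
Step 4: Final sum = 120.0 + 38.5 + 334.8 = 493.3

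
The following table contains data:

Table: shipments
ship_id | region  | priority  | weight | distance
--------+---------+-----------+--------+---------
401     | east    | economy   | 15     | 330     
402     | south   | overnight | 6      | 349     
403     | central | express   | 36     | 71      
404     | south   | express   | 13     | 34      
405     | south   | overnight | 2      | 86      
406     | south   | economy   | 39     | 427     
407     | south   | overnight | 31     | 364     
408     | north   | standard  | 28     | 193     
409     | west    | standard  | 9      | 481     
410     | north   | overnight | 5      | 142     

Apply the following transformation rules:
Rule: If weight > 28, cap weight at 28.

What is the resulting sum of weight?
162

Step 1: 3 records have weight > 28
Step 2: These records originally summed to 106
Step 3: After capping: 3 × 28 = 84
Step 4: Unaffected records sum: 78
Step 5: Final sum = 84 + 78 = 162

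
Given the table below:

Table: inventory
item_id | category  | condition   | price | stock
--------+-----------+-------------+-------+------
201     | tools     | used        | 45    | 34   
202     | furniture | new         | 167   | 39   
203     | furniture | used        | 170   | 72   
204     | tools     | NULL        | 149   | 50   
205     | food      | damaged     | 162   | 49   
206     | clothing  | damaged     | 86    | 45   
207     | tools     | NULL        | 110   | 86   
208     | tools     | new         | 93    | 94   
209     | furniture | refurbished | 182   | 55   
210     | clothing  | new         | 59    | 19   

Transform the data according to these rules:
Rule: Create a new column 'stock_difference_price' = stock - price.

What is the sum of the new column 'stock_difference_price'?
-680

Step 1: For each record, compute stock - price
Example calculations:
  34 - 45 = -11
  39 - 167 = -128
  72 - 170 = -98
  ...
Step 2: Sum all derived values
Step 3: Total = -680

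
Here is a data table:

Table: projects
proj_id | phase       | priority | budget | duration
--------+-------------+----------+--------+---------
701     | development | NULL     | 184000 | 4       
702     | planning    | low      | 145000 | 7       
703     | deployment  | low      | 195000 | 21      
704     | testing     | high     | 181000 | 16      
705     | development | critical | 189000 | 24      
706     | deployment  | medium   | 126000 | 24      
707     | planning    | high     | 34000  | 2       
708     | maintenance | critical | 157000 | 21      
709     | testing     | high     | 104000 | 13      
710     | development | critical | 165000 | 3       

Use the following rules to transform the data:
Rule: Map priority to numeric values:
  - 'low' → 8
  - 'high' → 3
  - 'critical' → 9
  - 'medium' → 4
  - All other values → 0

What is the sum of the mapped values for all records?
56

Step 1: Apply mapping to each record
Step 2: Count by status:
  'low': 2 records × 8 = 16
  'high': 3 records × 3 = 9
  'critical': 3 records × 9 = 27
  'medium': 1 records × 4 = 4
Step 3: Sum all mapped values = 56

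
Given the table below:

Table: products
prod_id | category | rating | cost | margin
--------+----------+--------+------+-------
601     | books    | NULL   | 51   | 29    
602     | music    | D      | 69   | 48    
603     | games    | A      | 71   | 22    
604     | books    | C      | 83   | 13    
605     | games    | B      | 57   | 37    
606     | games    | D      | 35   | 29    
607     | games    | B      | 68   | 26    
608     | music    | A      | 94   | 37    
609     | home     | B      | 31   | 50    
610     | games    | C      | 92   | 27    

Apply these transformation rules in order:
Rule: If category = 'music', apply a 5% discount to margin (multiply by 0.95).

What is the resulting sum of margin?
313.75

Step 1: Records with category = 'music' have total margin = 85
Step 2: Apply multiplier: 85 × 0.95 = 80.75
Step 3: Other records total: 233
Step 4: Final sum = 80.75 + 233 = 313.75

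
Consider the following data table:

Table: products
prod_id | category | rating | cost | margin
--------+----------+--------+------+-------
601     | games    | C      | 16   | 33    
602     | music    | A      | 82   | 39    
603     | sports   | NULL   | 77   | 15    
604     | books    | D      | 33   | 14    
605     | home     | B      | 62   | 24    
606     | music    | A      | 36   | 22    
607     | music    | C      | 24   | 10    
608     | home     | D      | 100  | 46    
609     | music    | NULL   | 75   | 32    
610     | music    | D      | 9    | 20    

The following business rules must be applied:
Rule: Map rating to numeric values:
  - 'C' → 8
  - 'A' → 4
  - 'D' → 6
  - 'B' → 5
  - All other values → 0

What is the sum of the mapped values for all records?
47

Step 1: Apply mapping to each record
Step 2: Count by status:
  'C': 2 records × 8 = 16
  'A': 2 records × 4 = 8
  'D': 3 records × 6 = 18
  'B': 1 records × 5 = 5
Step 3: Sum all mapped values = 47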